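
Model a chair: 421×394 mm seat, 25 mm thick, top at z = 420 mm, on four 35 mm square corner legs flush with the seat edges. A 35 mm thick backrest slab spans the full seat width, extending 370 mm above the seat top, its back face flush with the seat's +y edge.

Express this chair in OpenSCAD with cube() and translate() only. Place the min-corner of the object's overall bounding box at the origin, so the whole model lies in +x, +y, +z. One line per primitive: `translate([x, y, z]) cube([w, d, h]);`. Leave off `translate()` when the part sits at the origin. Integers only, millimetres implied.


translate([0, 0, 395]) cube([421, 394, 25]);
cube([35, 35, 395]);
translate([386, 0, 0]) cube([35, 35, 395]);
translate([0, 359, 0]) cube([35, 35, 395]);
translate([386, 359, 0]) cube([35, 35, 395]);
translate([0, 359, 420]) cube([421, 35, 370]);


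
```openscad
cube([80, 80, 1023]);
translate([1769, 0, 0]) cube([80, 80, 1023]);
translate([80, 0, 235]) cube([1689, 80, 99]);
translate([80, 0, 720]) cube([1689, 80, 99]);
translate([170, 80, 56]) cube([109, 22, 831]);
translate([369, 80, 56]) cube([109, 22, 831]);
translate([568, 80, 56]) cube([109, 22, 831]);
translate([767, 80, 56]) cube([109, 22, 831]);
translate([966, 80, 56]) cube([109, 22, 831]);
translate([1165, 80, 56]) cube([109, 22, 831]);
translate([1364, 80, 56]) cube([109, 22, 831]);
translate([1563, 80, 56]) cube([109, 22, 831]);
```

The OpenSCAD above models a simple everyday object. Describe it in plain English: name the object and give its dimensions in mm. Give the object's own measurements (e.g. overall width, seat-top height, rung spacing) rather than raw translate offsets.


A fence section. Two 80×80 mm posts, 1023 mm tall, stand on the floor with a clear span of 1689 mm between their inner faces. Two horizontal rails of 80×99 mm section span the gap between the posts with their undersides at z = 235 mm and z = 720 mm, flush with the posts' −y face. 8 pickets, each 109 mm wide, 22 mm thick and 831 mm tall, are fixed to the +y face of the rails with their bottoms at z = 56 mm, spaced across the span with a 90 mm gap after the −x post and between neighbouring pickets, with 97 mm left before the +x post.


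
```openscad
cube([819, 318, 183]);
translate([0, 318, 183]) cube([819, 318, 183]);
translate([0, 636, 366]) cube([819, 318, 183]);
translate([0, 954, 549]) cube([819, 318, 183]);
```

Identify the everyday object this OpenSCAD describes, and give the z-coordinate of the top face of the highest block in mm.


A staircase. The total rise is 732 mm.

4 identical blocks, each offset up and back from the previous — a staircase. Each step is 183 mm tall and there are 4 of them, so the total rise is 4 × 183 = 732 mm.


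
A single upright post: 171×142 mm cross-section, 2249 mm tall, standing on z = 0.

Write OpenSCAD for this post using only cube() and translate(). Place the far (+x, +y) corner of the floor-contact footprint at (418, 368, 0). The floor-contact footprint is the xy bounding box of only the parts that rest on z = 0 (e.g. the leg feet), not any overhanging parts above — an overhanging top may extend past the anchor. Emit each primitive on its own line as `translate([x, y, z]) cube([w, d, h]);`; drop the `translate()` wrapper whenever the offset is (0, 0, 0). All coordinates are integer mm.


translate([247, 226, 0]) cube([171, 142, 2249]);


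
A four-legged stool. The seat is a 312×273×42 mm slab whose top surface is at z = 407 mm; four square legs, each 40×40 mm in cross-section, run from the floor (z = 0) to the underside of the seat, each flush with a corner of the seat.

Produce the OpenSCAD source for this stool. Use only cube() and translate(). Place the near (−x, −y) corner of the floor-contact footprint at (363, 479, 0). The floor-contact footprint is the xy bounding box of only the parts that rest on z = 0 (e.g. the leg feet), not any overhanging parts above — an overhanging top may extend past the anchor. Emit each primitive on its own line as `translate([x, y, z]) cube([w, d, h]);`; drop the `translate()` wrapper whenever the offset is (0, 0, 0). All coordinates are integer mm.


// leg_h = 407 - 42 = 365
translate([363, 479, 365]) cube([312, 273, 42]);
translate([363, 479, 0]) cube([40, 40, 365]);
translate([635, 479, 0]) cube([40, 40, 365]);
translate([363, 712, 0]) cube([40, 40, 365]);
translate([635, 712, 0]) cube([40, 40, 365]);


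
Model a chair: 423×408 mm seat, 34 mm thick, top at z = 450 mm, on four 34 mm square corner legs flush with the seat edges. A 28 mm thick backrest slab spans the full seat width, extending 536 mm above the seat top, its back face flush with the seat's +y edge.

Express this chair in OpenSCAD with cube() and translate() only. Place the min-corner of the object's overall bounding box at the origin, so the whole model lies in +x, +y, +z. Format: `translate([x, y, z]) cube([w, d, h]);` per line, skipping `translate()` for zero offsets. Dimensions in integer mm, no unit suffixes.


// leg_h = 450 - 34 = 416
translate([0, 0, 416]) cube([423, 408, 34]);
cube([34, 34, 416]);
translate([389, 0, 0]) cube([34, 34, 416]);
translate([0, 374, 0]) cube([34, 34, 416]);
translate([389, 374, 0]) cube([34, 34, 416]);
translate([0, 380, 450]) cube([423, 28, 536]);


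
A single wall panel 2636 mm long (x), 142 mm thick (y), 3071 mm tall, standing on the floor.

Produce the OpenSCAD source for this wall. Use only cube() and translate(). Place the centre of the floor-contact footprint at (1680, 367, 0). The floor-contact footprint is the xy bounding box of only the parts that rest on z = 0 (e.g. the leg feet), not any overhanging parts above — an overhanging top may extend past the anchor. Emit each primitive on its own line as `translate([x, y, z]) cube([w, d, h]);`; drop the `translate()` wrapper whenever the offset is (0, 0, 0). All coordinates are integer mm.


translate([362, 296, 0]) cube([2636, 142, 3071]);


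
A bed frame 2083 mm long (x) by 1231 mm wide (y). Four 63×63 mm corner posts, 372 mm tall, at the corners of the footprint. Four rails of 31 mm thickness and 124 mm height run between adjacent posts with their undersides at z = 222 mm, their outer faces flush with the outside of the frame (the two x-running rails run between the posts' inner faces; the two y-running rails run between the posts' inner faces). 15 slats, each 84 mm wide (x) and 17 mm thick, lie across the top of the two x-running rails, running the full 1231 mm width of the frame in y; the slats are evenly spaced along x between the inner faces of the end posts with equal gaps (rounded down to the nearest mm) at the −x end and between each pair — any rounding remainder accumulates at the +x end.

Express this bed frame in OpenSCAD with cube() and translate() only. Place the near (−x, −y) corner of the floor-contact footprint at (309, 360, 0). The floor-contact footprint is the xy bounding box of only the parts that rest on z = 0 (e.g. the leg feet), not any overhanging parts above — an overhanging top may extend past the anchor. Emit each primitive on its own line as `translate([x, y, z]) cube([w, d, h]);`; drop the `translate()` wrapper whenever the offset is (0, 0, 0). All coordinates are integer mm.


translate([309, 360, 0]) cube([63, 63, 372]);
translate([309, 1528, 0]) cube([63, 63, 372]);
translate([2329, 360, 0]) cube([63, 63, 372]);
translate([2329, 1528, 0]) cube([63, 63, 372]);
translate([372, 360, 222]) cube([1957, 31, 124]);
translate([372, 1560, 222]) cube([1957, 31, 124]);
translate([309, 423, 222]) cube([31, 1105, 124]);
translate([2361, 423, 222]) cube([31, 1105, 124]);
translate([415, 360, 346]) cube([84, 1231, 17]);
translate([542, 360, 346]) cube([84, 1231, 17]);
translate([669, 360, 346]) cube([84, 1231, 17]);
translate([796, 360, 346]) cube([84, 1231, 17]);
translate([923, 360, 346]) cube([84, 1231, 17]);
translate([1050, 360, 346]) cube([84, 1231, 17]);
translate([1177, 360, 346]) cube([84, 1231, 17]);
translate([1304, 360, 346]) cube([84, 1231, 17]);
translate([1431, 360, 346]) cube([84, 1231, 17]);
translate([1558, 360, 346]) cube([84, 1231, 17]);
translate([1685, 360, 346]) cube([84, 1231, 17]);
translate([1812, 360, 346]) cube([84, 1231, 17]);
translate([1939, 360, 346]) cube([84, 1231, 17]);
translate([2066, 360, 346]) cube([84, 1231, 17]);
translate([2193, 360, 346]) cube([84, 1231, 17]);


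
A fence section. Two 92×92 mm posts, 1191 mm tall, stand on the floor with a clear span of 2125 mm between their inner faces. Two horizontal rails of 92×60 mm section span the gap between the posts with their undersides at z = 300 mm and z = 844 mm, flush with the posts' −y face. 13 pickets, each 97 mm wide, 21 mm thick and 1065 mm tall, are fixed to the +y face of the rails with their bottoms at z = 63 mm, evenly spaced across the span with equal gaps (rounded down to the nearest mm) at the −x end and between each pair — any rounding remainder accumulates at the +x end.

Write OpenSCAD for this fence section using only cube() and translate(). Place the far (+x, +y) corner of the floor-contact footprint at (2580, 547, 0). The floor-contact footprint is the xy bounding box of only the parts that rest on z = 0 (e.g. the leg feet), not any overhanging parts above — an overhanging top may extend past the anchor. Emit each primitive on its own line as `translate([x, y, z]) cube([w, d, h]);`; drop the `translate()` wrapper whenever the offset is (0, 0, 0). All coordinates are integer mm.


translate([271, 455, 0]) cube([92, 92, 1191]);
translate([2488, 455, 0]) cube([92, 92, 1191]);
translate([363, 455, 300]) cube([2125, 92, 60]);
translate([363, 455, 844]) cube([2125, 92, 60]);
translate([424, 547, 63]) cube([97, 21, 1065]);
translate([582, 547, 63]) cube([97, 21, 1065]);
translate([740, 547, 63]) cube([97, 21, 1065]);
translate([898, 547, 63]) cube([97, 21, 1065]);
translate([1056, 547, 63]) cube([97, 21, 1065]);
translate([1214, 547, 63]) cube([97, 21, 1065]);
translate([1372, 547, 63]) cube([97, 21, 1065]);
translate([1530, 547, 63]) cube([97, 21, 1065]);
translate([1688, 547, 63]) cube([97, 21, 1065]);
translate([1846, 547, 63]) cube([97, 21, 1065]);
translate([2004, 547, 63]) cube([97, 21, 1065]);
translate([2162, 547, 63]) cube([97, 21, 1065]);
translate([2320, 547, 63]) cube([97, 21, 1065]);


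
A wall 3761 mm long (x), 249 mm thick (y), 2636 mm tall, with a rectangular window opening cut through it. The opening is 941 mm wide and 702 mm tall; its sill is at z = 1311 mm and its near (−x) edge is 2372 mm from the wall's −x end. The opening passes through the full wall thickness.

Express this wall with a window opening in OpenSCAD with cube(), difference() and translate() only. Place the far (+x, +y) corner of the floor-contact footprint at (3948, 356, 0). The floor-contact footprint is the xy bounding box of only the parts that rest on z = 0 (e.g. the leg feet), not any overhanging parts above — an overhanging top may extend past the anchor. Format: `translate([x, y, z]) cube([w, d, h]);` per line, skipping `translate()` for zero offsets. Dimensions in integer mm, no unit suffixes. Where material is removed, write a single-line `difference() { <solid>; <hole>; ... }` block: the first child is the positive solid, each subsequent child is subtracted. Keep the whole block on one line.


difference() { translate([187, 107, 0]) cube([3761, 249, 2636]); translate([2559, 107, 1311]) cube([941, 249, 702]); }


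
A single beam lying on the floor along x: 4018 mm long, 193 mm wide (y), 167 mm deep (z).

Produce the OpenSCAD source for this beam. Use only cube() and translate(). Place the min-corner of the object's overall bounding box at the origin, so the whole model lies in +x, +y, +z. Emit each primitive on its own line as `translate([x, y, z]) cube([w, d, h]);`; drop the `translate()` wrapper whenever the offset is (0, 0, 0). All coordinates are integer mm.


cube([4018, 193, 167]);


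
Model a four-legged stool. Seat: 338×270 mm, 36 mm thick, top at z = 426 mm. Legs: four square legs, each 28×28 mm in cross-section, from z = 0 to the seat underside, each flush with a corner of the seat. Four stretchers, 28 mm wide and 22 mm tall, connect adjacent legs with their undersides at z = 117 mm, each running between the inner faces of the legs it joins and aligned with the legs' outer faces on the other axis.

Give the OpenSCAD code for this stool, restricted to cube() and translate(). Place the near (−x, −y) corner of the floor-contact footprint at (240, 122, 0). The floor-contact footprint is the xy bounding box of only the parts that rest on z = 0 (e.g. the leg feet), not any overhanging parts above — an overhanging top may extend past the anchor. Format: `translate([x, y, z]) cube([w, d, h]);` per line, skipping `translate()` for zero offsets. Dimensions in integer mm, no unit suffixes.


// leg_h = 426 - 36 = 390
// stretcher span = 338 - 2*28 = 282
translate([240, 122, 390]) cube([338, 270, 36]);
translate([240, 122, 0]) cube([28, 28, 390]);
translate([550, 122, 0]) cube([28, 28, 390]);
translate([240, 364, 0]) cube([28, 28, 390]);
translate([550, 364, 0]) cube([28, 28, 390]);
translate([268, 122, 117]) cube([282, 28, 22]);
translate([268, 364, 117]) cube([282, 28, 22]);
translate([240, 150, 117]) cube([28, 214, 22]);
translate([550, 150, 117]) cube([28, 214, 22]);


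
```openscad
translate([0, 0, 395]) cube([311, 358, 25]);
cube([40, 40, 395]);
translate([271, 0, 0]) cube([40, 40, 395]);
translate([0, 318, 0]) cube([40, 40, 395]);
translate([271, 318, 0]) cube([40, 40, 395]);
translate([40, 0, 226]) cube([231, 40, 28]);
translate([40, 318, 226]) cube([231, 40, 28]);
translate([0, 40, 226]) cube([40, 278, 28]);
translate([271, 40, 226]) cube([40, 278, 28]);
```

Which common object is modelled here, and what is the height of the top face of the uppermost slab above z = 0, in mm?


A stool. The seat height is 420 mm.

A 311×358×25 slab at z = 395 on four corner posts — a stool. The seat top is 395 + 25 = 420 mm.


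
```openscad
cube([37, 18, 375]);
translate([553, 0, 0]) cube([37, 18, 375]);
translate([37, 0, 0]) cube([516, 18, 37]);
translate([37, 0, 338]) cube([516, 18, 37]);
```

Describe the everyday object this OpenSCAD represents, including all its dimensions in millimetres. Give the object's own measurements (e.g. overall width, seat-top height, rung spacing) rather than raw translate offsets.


A rectangular picture frame lying in the x–z plane (depth along y). The opening is 516 mm wide (x) by 301 mm tall (z), surrounded by a border 37 mm wide on all four sides. The frame is 18 mm deep and is made of two full-height vertical stiles with two horizontal rails fitted between them.


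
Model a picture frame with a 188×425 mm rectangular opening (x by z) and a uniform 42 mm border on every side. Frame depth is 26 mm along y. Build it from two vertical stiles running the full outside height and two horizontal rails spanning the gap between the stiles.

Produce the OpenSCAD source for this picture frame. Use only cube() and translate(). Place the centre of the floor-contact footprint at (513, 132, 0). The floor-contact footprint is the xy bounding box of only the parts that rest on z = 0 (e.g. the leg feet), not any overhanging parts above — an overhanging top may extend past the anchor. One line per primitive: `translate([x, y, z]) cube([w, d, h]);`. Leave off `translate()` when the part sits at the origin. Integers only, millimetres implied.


translate([377, 119, 0]) cube([42, 26, 509]);
translate([607, 119, 0]) cube([42, 26, 509]);
translate([419, 119, 0]) cube([188, 26, 42]);
translate([419, 119, 467]) cube([188, 26, 42]);


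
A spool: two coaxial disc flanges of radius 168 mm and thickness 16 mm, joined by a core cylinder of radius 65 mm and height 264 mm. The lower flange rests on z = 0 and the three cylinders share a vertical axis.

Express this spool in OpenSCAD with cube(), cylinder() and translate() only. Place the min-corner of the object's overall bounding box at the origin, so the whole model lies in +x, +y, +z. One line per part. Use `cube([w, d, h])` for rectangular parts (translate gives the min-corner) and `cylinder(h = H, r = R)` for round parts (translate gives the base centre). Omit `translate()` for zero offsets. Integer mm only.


translate([168, 168, 0]) cylinder(h = 16, r = 168);
translate([168, 168, 16]) cylinder(h = 264, r = 65);
translate([168, 168, 280]) cylinder(h = 16, r = 168);


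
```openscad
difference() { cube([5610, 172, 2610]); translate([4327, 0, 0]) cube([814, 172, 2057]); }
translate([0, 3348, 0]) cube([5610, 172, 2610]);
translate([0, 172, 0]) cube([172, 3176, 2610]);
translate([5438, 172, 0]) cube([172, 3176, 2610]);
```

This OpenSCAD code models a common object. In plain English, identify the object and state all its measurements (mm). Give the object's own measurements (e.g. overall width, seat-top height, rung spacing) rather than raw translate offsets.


A single room: four walls, each 2610 mm tall and 172 mm thick, enclosing an outside footprint 5610×3520 mm (x × y), no floor or roof. The front and back walls (−y and +y sides) run the full x-width; the side walls fit between their inner faces. A door opening 814 mm wide and 2057 mm tall is cut through the front wall from the floor up, its −x edge 4327 mm from the wall's −x end.


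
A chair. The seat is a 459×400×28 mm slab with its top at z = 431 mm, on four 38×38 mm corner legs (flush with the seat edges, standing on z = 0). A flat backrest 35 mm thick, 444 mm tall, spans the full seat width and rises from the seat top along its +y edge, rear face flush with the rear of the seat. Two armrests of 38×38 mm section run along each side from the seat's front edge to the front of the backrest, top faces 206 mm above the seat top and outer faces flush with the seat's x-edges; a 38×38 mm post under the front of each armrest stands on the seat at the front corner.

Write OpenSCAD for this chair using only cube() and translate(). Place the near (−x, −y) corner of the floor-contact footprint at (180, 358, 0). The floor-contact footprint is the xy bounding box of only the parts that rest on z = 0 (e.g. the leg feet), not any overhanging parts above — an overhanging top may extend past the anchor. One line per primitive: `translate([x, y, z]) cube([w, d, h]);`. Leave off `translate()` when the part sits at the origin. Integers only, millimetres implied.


translate([180, 358, 403]) cube([459, 400, 28]);
translate([180, 358, 0]) cube([38, 38, 403]);
translate([601, 358, 0]) cube([38, 38, 403]);
translate([180, 720, 0]) cube([38, 38, 403]);
translate([601, 720, 0]) cube([38, 38, 403]);
translate([180, 723, 431]) cube([459, 35, 444]);
translate([180, 358, 599]) cube([38, 365, 38]);
translate([601, 358, 599]) cube([38, 365, 38]);
translate([180, 358, 431]) cube([38, 38, 168]);
translate([601, 358, 431]) cube([38, 38, 168]);


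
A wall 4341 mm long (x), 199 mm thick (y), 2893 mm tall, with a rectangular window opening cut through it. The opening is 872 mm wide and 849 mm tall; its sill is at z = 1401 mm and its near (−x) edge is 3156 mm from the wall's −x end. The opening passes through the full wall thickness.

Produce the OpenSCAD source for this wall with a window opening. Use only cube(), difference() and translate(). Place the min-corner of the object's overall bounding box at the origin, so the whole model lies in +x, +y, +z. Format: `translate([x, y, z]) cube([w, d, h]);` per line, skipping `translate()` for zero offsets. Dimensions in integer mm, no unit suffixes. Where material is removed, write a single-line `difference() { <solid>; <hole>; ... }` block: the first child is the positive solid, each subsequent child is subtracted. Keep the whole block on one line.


difference() { cube([4341, 199, 2893]); translate([3156, 0, 1401]) cube([872, 199, 849]); }


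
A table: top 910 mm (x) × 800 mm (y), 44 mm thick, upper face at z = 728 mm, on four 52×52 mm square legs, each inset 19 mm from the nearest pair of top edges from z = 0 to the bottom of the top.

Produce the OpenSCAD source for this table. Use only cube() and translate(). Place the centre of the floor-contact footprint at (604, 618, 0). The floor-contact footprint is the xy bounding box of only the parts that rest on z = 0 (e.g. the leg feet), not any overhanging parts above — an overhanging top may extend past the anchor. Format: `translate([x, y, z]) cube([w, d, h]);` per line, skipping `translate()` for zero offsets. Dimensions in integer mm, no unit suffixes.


// leg_h = 728 - 44 = 684
translate([149, 218, 684]) cube([910, 800, 44]);
translate([168, 237, 0]) cube([52, 52, 684]);
translate([988, 237, 0]) cube([52, 52, 684]);
translate([168, 947, 0]) cube([52, 52, 684]);
translate([988, 947, 0]) cube([52, 52, 684]);


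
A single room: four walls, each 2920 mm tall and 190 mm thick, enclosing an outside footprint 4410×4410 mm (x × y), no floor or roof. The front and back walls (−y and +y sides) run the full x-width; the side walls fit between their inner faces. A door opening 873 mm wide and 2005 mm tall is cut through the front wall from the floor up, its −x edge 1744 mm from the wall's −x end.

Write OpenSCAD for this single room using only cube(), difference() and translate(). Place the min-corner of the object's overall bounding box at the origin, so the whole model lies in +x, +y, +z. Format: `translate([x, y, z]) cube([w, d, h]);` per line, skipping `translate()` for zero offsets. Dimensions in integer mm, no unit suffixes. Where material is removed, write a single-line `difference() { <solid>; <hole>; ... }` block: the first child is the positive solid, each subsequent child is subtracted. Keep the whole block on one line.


difference() { cube([4410, 190, 2920]); translate([1744, 0, 0]) cube([873, 190, 2005]); }
translate([0, 4220, 0]) cube([4410, 190, 2920]);
translate([0, 190, 0]) cube([190, 4030, 2920]);
translate([4220, 190, 0]) cube([190, 4030, 2920]);


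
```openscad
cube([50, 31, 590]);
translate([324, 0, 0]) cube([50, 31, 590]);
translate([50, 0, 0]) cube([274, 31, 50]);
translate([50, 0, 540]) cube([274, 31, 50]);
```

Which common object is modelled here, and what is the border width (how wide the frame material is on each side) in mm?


A picture frame. The border width is 50 mm.

Four thin pieces enclosing a rectangular opening — a picture frame. The two full-height stiles are 590 mm tall; the top rail sits at z = 540 and is 50 mm tall, so the border above the opening is 590 − 540 = 50 mm, matching the stile x-width.


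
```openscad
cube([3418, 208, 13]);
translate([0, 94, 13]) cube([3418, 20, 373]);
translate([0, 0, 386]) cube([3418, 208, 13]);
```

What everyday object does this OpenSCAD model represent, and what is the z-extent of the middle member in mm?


An I-beam. The web height is 373 mm.

Two wide flanges with a thin centred web — an I-beam. Overall 399 mm minus two 13 mm flanges gives a web of 399 − 2·13 = 373 mm.


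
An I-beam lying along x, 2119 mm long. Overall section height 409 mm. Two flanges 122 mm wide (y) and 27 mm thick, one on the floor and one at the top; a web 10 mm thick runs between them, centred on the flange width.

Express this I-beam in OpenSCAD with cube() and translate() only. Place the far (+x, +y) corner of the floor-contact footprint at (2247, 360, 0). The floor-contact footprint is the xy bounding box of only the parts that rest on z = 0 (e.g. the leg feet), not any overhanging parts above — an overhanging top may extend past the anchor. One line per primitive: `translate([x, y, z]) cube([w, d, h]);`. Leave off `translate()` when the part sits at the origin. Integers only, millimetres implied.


translate([128, 238, 0]) cube([2119, 122, 27]);
translate([128, 294, 27]) cube([2119, 10, 355]);
translate([128, 238, 382]) cube([2119, 122, 27]);


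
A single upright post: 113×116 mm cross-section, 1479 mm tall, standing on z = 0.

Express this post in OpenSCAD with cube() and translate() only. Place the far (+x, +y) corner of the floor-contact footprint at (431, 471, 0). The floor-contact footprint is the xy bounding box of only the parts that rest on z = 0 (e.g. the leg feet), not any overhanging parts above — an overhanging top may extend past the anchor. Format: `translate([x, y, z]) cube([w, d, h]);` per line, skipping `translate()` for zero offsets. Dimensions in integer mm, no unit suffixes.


translate([318, 355, 0]) cube([113, 116, 1479]);


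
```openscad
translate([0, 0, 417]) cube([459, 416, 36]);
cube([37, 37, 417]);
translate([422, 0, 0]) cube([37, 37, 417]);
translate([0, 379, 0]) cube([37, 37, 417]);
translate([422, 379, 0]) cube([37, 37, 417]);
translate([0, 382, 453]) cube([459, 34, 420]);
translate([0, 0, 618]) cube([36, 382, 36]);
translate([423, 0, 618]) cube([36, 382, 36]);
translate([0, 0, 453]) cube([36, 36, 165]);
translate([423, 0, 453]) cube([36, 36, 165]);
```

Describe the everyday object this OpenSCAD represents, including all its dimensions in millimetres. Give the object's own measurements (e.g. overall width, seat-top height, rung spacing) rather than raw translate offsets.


A chair. The seat is a 459×416×36 mm slab with its top at z = 453 mm, on four 37×37 mm corner legs (flush with the seat edges, standing on z = 0). A flat backrest 34 mm thick, 420 mm tall, spans the full seat width and rises from the seat top along its +y edge, rear face flush with the rear of the seat. Two armrests of 36×36 mm section run along each side from the seat's front edge to the front of the backrest, top faces 201 mm above the seat top and outer faces flush with the seat's x-edges; a 36×36 mm post under the front of each armrest stands on the seat at the front corner.


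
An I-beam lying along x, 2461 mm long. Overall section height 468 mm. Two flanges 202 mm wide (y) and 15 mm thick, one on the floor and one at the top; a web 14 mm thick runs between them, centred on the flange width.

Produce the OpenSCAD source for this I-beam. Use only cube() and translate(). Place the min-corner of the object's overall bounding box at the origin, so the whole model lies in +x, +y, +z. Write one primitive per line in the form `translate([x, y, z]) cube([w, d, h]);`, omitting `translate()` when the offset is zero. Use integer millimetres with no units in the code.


cube([2461, 202, 15]);
translate([0, 94, 15]) cube([2461, 14, 438]);
translate([0, 0, 453]) cube([2461, 202, 15]);


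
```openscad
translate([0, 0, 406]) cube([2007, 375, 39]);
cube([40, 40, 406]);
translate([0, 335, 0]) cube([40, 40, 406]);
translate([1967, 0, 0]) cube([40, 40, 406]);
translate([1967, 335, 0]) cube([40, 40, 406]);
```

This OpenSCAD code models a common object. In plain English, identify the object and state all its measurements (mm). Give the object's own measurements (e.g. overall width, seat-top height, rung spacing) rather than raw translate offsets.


A long wooden bench with a 2007 mm (x) × 375 mm (y) seat, 39 mm thick, its top surface 445 mm above the floor. Four 40 mm square legs at the seat corners, flush with the edges, run from z = 0 to the seat underside.


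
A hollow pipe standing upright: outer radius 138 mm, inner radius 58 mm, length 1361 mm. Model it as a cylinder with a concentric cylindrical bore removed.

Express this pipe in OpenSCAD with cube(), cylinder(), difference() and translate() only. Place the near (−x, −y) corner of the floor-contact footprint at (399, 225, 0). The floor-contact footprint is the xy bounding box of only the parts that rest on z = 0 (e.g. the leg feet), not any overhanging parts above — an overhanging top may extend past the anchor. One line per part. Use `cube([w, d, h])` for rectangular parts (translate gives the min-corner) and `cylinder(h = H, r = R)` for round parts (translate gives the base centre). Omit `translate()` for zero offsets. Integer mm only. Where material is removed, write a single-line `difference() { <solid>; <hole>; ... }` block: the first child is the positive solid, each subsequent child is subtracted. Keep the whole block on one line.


difference() { translate([537, 363, 0]) cylinder(h = 1361, r = 138); translate([537, 363, 0]) cylinder(h = 1361, r = 58); }


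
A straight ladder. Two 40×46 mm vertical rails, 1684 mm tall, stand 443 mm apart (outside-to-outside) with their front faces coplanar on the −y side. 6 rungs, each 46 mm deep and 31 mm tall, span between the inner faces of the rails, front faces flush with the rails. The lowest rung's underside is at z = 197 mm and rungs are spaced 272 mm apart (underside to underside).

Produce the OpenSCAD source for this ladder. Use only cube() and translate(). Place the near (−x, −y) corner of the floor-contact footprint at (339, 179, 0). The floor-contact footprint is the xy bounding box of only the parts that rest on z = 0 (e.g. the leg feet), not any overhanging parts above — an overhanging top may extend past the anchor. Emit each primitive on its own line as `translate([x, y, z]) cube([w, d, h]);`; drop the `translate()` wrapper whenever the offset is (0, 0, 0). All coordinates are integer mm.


translate([339, 179, 0]) cube([40, 46, 1684]);
translate([742, 179, 0]) cube([40, 46, 1684]);
translate([379, 179, 197]) cube([363, 46, 31]);
translate([379, 179, 469]) cube([363, 46, 31]);
translate([379, 179, 741]) cube([363, 46, 31]);
translate([379, 179, 1013]) cube([363, 46, 31]);
translate([379, 179, 1285]) cube([363, 46, 31]);
translate([379, 179, 1557]) cube([363, 46, 31]);


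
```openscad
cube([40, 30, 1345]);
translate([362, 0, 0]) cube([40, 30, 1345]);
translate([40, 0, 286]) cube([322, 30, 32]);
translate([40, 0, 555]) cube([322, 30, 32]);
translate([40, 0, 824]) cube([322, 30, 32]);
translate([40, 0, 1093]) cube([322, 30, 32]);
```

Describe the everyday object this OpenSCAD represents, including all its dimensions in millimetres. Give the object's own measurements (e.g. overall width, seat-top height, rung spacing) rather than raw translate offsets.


A straight ladder. Two 40×30 mm vertical rails, 1345 mm tall, stand 402 mm apart (outside-to-outside) with their front faces coplanar on the −y side. 4 rungs, each 30 mm deep and 32 mm tall, span between the inner faces of the rails, front faces flush with the rails. The lowest rung's underside is at z = 286 mm and rungs are spaced 269 mm apart (underside to underside).


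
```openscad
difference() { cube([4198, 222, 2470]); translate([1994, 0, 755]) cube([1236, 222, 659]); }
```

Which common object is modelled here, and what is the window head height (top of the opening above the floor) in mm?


A wall with a window opening. The window head height is 1414 mm.

A wall with a rectangular opening subtracted — a window. Sill at z = 755, opening 659 mm tall, so the head is at 755 + 659 = 1414 mm.


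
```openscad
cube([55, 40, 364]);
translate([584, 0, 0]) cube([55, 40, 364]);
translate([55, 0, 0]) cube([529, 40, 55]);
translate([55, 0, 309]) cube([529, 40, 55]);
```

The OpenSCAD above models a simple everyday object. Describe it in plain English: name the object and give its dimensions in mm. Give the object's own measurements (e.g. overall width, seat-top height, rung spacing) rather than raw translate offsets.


A rectangular picture frame lying in the x–z plane (depth along y). The opening is 529 mm wide (x) by 254 mm tall (z), surrounded by a border 55 mm wide on all four sides. The frame is 40 mm deep and is made of two full-height vertical stiles with two horizontal rails fitted between them.


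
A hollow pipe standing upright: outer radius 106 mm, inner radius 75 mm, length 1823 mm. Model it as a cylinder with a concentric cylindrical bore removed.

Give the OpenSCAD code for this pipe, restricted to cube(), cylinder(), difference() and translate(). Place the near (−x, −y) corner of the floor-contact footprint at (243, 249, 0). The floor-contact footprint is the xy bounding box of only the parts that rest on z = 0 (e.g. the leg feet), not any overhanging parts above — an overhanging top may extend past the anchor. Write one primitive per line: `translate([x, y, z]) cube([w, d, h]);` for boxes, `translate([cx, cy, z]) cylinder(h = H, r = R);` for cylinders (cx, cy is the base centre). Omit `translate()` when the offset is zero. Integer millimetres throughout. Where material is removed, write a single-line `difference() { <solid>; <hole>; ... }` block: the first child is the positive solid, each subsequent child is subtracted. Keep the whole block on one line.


difference() { translate([349, 355, 0]) cylinder(h = 1823, r = 106); translate([349, 355, 0]) cylinder(h = 1823, r = 75); }


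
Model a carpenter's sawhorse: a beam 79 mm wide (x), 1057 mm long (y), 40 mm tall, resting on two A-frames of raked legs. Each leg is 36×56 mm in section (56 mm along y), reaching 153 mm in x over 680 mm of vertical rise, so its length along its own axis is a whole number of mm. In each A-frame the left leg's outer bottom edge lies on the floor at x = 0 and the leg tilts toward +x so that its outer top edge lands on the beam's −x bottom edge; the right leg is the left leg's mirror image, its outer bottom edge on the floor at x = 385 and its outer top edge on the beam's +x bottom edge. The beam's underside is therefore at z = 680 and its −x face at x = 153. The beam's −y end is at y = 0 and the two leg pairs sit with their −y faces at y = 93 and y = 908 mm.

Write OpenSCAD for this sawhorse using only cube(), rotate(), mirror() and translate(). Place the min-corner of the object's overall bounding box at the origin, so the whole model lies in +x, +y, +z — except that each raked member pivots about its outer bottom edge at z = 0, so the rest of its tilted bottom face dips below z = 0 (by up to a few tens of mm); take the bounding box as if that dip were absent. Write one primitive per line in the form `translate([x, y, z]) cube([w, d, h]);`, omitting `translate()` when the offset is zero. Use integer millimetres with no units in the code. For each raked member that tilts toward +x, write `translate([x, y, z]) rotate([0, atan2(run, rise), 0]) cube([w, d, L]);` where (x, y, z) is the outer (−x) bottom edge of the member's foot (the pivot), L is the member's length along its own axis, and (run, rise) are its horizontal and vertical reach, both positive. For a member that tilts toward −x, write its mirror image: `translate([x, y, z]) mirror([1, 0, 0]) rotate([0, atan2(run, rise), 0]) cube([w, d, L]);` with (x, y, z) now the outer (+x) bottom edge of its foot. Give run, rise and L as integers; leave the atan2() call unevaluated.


translate([153, 0, 680]) cube([79, 1057, 40]);
translate([0, 93, 0]) rotate([0, atan2(153, 680), 0]) cube([36, 56, 697]);
translate([385, 93, 0]) mirror([1, 0, 0]) rotate([0, atan2(153, 680), 0]) cube([36, 56, 697]);
translate([0, 908, 0]) rotate([0, atan2(153, 680), 0]) cube([36, 56, 697]);
translate([385, 908, 0]) mirror([1, 0, 0]) rotate([0, atan2(153, 680), 0]) cube([36, 56, 697]);


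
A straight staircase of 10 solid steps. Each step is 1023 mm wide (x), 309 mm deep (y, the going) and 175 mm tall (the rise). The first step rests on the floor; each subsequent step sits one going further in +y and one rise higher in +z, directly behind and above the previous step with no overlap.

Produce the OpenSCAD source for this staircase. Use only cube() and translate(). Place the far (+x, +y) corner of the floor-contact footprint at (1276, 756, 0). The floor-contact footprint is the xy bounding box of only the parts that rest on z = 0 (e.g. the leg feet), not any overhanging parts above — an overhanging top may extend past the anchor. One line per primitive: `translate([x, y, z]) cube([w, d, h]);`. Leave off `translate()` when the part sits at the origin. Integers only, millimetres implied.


translate([253, 447, 0]) cube([1023, 309, 175]);
translate([253, 756, 175]) cube([1023, 309, 175]);
translate([253, 1065, 350]) cube([1023, 309, 175]);
translate([253, 1374, 525]) cube([1023, 309, 175]);
translate([253, 1683, 700]) cube([1023, 309, 175]);
translate([253, 1992, 875]) cube([1023, 309, 175]);
translate([253, 2301, 1050]) cube([1023, 309, 175]);
translate([253, 2610, 1225]) cube([1023, 309, 175]);
translate([253, 2919, 1400]) cube([1023, 309, 175]);
translate([253, 3228, 1575]) cube([1023, 309, 175]);


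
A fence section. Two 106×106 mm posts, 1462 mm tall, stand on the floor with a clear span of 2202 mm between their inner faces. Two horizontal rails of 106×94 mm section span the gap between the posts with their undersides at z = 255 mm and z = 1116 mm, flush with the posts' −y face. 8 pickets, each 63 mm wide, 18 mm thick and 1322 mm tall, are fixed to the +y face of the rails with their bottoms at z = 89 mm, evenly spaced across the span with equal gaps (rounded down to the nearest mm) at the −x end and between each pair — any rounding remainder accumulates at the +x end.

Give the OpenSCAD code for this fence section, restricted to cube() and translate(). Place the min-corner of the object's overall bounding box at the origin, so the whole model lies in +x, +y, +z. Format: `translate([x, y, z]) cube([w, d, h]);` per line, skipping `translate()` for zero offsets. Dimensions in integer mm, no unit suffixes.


cube([106, 106, 1462]);
translate([2308, 0, 0]) cube([106, 106, 1462]);
translate([106, 0, 255]) cube([2202, 106, 94]);
translate([106, 0, 1116]) cube([2202, 106, 94]);
translate([294, 106, 89]) cube([63, 18, 1322]);
translate([545, 106, 89]) cube([63, 18, 1322]);
translate([796, 106, 89]) cube([63, 18, 1322]);
translate([1047, 106, 89]) cube([63, 18, 1322]);
translate([1298, 106, 89]) cube([63, 18, 1322]);
translate([1549, 106, 89]) cube([63, 18, 1322]);
translate([1800, 106, 89]) cube([63, 18, 1322]);
translate([2051, 106, 89]) cube([63, 18, 1322]);


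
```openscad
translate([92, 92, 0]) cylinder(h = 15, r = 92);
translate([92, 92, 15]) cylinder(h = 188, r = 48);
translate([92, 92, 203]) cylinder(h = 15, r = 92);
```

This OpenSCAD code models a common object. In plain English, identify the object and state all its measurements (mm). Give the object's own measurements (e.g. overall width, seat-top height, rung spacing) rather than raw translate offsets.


A spool: two coaxial disc flanges of radius 92 mm and thickness 15 mm, joined by a core cylinder of radius 48 mm and height 188 mm. The lower flange rests on z = 0 and the three cylinders share a vertical axis.


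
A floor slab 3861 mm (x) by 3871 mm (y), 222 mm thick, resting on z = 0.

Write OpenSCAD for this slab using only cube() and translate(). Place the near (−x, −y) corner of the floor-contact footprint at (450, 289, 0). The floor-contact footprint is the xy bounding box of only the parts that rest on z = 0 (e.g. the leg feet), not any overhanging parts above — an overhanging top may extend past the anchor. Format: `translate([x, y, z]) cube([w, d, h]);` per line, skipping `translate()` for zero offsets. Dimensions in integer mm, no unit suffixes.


translate([450, 289, 0]) cube([3861, 3871, 222]);


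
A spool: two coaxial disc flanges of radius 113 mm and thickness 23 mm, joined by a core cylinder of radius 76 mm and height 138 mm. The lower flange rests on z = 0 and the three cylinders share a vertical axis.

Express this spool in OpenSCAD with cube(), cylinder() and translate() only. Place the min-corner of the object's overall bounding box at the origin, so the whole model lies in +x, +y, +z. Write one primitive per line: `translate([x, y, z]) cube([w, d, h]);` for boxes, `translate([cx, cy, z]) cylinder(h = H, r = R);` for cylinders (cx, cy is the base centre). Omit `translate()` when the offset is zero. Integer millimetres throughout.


translate([113, 113, 0]) cylinder(h = 23, r = 113);
translate([113, 113, 23]) cylinder(h = 138, r = 76);
translate([113, 113, 161]) cylinder(h = 23, r = 113);


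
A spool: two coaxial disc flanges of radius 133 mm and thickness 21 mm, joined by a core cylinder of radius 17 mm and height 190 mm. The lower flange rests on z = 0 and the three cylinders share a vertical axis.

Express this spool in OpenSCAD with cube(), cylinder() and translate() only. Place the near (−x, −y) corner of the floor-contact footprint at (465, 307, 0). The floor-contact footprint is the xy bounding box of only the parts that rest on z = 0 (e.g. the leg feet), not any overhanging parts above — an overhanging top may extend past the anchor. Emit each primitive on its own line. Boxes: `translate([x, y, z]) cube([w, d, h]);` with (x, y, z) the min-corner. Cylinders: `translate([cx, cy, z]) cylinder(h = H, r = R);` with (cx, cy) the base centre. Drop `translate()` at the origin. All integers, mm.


translate([598, 440, 0]) cylinder(h = 21, r = 133);
translate([598, 440, 21]) cylinder(h = 190, r = 17);
translate([598, 440, 211]) cylinder(h = 21, r = 133);
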